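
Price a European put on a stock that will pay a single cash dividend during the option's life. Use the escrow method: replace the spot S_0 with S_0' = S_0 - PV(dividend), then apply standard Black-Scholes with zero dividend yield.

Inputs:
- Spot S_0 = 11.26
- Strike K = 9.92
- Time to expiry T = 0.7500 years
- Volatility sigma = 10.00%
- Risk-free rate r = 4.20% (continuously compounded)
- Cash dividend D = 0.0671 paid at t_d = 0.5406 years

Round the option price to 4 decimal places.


PV(D) = D * exp(-r * t_d) = 0.0671 * 0.97755062 = 0.06559365
S_0' = S_0 - PV(D) = 11.2600 - 0.06559365 = 11.19440635
d1 = (ln(S_0'/K) + (r + sigma^2/2)*T) / (sigma*sqrt(T)) = 1.80261802
d2 = d1 - sigma*sqrt(T) = 1.71601548
exp(-rT) = 0.96899096
N(-d1) = 0.03572411; N(-d2) = 0.04307961
P = K * exp(-rT) * N(-d2) - S_0' * N(-d1) = 9.9200 * 0.96899096 * 0.04307961 - 11.19440635 * 0.03572411 = 0.0142

Answer: Price = 0.0142


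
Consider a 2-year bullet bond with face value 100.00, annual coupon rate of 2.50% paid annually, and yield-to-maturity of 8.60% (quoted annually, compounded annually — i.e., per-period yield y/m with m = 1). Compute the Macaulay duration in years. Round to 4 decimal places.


Coupon per period c = face * coupon_rate / m = 2.500000
Periods per year m = 1; per-period yield y/m = 0.086000
Number of cashflows N = 2
Cashflows (t years, CF_t, discount factor 1/(1+y/m)^(m*t), PV):
  t = 1.0000: CF_t = 2.500000, DF = 0.920810, PV = 2.302026
  t = 2.0000: CF_t = 102.500000, DF = 0.847892, PV = 86.908892
Price P = sum_t PV_t = 89.210918
Macaulay numerator sum_t t * PV_t:
  t * PV_t at t = 1.0000: 2.302026
  t * PV_t at t = 2.0000: 173.817785
Macaulay duration D = (sum_t t * PV_t) / P = 176.119810 / 89.210918 = 1.974196

Answer: Macaulay duration = 1.9742 years


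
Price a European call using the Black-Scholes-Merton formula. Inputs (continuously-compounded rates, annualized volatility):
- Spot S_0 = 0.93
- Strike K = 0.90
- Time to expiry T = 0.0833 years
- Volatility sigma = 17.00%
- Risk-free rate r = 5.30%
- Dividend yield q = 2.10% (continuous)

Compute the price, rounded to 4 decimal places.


Answer: Price = 0.0385

Derivation:
d1 = (ln(S/K) + (r - q + 0.5*sigma^2) * T) / (sigma * sqrt(T)) = 0.74715459
d2 = d1 - sigma * sqrt(T) = 0.69808963
exp(-rT) = 0.99559483; exp(-qT) = 0.99825223
C = S_0 * exp(-qT) * N(d1) - K * exp(-rT) * N(d2)
N(d1) = 0.77251487; N(d2) = 0.75743943
C = 0.9300 * 0.99825223 * 0.77251487 - 0.9000 * 0.99559483 * 0.75743943 = 0.0385


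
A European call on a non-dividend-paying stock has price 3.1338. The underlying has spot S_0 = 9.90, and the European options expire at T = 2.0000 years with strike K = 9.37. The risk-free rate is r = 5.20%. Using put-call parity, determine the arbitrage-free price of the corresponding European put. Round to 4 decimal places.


Put-call parity: C - P = S_0 * exp(-qT) - K * exp(-rT).
S_0 * exp(-qT) = 9.9000 * 1.00000000 = 9.90000000
K * exp(-rT) = 9.3700 * 0.90122530 = 8.44448104
P = C - S*exp(-qT) + K*exp(-rT)
P = 3.1338 - 9.90000000 + 8.44448104 = 1.6783

Answer: Put price = 1.6783


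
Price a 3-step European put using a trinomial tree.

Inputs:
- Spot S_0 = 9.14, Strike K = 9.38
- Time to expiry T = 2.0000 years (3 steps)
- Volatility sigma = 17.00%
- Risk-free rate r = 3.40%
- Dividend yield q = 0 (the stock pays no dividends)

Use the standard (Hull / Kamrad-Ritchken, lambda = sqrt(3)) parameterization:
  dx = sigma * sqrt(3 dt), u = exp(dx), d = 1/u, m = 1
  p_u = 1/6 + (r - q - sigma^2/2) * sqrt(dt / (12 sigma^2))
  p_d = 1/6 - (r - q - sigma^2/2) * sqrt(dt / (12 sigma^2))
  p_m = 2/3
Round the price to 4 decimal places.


dt = T/N = 0.666667; dx = sigma*sqrt(3*dt) = 0.240416
u = exp(dx) = 1.271778; d = 1/u = 0.786300
p_u = 0.193772, p_m = 0.666667, p_d = 0.139561
Discount per step: exp(-r*dt) = 0.977588
Stock lattice S(k, j) with j the centered position index:
  k=0: S(0,+0) = 9.1400
  k=1: S(1,-1) = 7.1868; S(1,+0) = 9.1400; S(1,+1) = 11.6241
  k=2: S(2,-2) = 5.6510; S(2,-1) = 7.1868; S(2,+0) = 9.1400; S(2,+1) = 11.6241; S(2,+2) = 14.7832
  k=3: S(3,-3) = 4.4434; S(3,-2) = 5.6510; S(3,-1) = 7.1868; S(3,+0) = 9.1400; S(3,+1) = 11.6241; S(3,+2) = 14.7832; S(3,+3) = 18.8010
Terminal payoffs V(N, j) = max(K - S_T, 0):
  V(3,-3) = 4.936637; V(3,-2) = 3.729027; V(3,-1) = 2.193214; V(3,+0) = 0.240000; V(3,+1) = 0.000000; V(3,+2) = 0.000000; V(3,+3) = 0.000000
Backward induction: V(k, j) = exp(-r*dt) * [p_u * V(k+1, j+1) + p_m * V(k+1, j) + p_d * V(k+1, j-1)]
  V(2,-2) = exp(-r*dt) * [p_u*2.193214 + p_m*3.729027 + p_d*4.936637] = 3.519282
  V(2,-1) = exp(-r*dt) * [p_u*0.240000 + p_m*2.193214 + p_d*3.729027] = 1.983599
  V(2,+0) = exp(-r*dt) * [p_u*0.000000 + p_m*0.240000 + p_d*2.193214] = 0.455641
  V(2,+1) = exp(-r*dt) * [p_u*0.000000 + p_m*0.000000 + p_d*0.240000] = 0.032744
  V(2,+2) = exp(-r*dt) * [p_u*0.000000 + p_m*0.000000 + p_d*0.000000] = 0.000000
  V(1,-1) = exp(-r*dt) * [p_u*0.455641 + p_m*1.983599 + p_d*3.519282] = 1.859221
  V(1,+0) = exp(-r*dt) * [p_u*0.032744 + p_m*0.455641 + p_d*1.983599] = 0.573784
  V(1,+1) = exp(-r*dt) * [p_u*0.000000 + p_m*0.032744 + p_d*0.455641] = 0.083505
  V(0,+0) = exp(-r*dt) * [p_u*0.083505 + p_m*0.573784 + p_d*1.859221] = 0.643427

Answer: Price = V(0,0) = 0.6434


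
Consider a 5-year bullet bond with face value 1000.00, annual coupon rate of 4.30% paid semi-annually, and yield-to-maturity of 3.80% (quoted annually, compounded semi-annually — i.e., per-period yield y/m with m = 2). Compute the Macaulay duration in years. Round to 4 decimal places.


Coupon per period c = face * coupon_rate / m = 21.500000
Periods per year m = 2; per-period yield y/m = 0.019000
Number of cashflows N = 10
Cashflows (t years, CF_t, discount factor 1/(1+y/m)^(m*t), PV):
  t = 0.5000: CF_t = 21.500000, DF = 0.981354, PV = 21.099117
  t = 1.0000: CF_t = 21.500000, DF = 0.963056, PV = 20.705708
  t = 1.5000: CF_t = 21.500000, DF = 0.945099, PV = 20.319635
  t = 2.0000: CF_t = 21.500000, DF = 0.927477, PV = 19.940761
  t = 2.5000: CF_t = 21.500000, DF = 0.910184, PV = 19.568951
  t = 3.0000: CF_t = 21.500000, DF = 0.893213, PV = 19.204073
  t = 3.5000: CF_t = 21.500000, DF = 0.876558, PV = 18.845999
  t = 4.0000: CF_t = 21.500000, DF = 0.860214, PV = 18.494602
  t = 4.5000: CF_t = 21.500000, DF = 0.844175, PV = 18.149757
  t = 5.0000: CF_t = 1021.500000, DF = 0.828434, PV = 846.245809
Price P = sum_t PV_t = 1022.574412
Macaulay numerator sum_t t * PV_t:
  t * PV_t at t = 0.5000: 10.549558
  t * PV_t at t = 1.0000: 20.705708
  t * PV_t at t = 1.5000: 30.479453
  t * PV_t at t = 2.0000: 39.881522
  t * PV_t at t = 2.5000: 48.922377
  t * PV_t at t = 3.0000: 57.612220
  t * PV_t at t = 3.5000: 65.960998
  t * PV_t at t = 4.0000: 73.978408
  t * PV_t at t = 4.5000: 81.673904
  t * PV_t at t = 5.0000: 4231.229045
Macaulay duration D = (sum_t t * PV_t) / P = 4660.993193 / 1022.574412 = 4.558097

Answer: Macaulay duration = 4.5581 years


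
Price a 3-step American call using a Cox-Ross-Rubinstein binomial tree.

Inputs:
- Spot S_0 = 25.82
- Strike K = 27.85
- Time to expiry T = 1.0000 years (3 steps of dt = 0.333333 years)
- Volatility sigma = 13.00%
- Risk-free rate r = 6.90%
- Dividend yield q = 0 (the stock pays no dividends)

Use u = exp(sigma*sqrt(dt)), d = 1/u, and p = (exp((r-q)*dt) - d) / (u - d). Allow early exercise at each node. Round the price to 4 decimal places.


Answer: Price = V(0,0) = 1.0787

Derivation:
dt = T/N = 0.333333
u = exp(sigma*sqrt(dt)) = 1.077944; d = 1/u = 0.927692
p = (exp((r-q)*dt) - d) / (u - d) = 0.636095
Discount per step: exp(-r*dt) = 0.977262
Stock lattice S(k, i) with i counting down-moves:
  k=0: S(0,0) = 25.8200
  k=1: S(1,0) = 27.8325; S(1,1) = 23.9530
  k=2: S(2,0) = 30.0019; S(2,1) = 25.8200; S(2,2) = 22.2210
  k=3: S(3,0) = 32.3404; S(3,1) = 27.8325; S(3,2) = 23.9530; S(3,3) = 20.6143
Terminal payoffs V(N, i) = max(S_T - K, 0):
  V(3,0) = 4.490360; V(3,1) = 0.000000; V(3,2) = 0.000000; V(3,3) = 0.000000
Backward induction: V(k, i) = exp(-r*dt) * [p * V(k+1, i) + (1-p) * V(k+1, i+1)]; then take max(V_cont, immediate exercise) for American.
  V(2,0) = exp(-r*dt) * [p*4.490360 + (1-p)*0.000000] = 2.791351; exercise = 2.151892; V(2,0) = max -> 2.791351
  V(2,1) = exp(-r*dt) * [p*0.000000 + (1-p)*0.000000] = 0.000000; exercise = 0.000000; V(2,1) = max -> 0.000000
  V(2,2) = exp(-r*dt) * [p*0.000000 + (1-p)*0.000000] = 0.000000; exercise = 0.000000; V(2,2) = max -> 0.000000
  V(1,0) = exp(-r*dt) * [p*2.791351 + (1-p)*0.000000] = 1.735192; exercise = 0.000000; V(1,0) = max -> 1.735192
  V(1,1) = exp(-r*dt) * [p*0.000000 + (1-p)*0.000000] = 0.000000; exercise = 0.000000; V(1,1) = max -> 0.000000
  V(0,0) = exp(-r*dt) * [p*1.735192 + (1-p)*0.000000] = 1.078651; exercise = 0.000000; V(0,0) = max -> 1.078651


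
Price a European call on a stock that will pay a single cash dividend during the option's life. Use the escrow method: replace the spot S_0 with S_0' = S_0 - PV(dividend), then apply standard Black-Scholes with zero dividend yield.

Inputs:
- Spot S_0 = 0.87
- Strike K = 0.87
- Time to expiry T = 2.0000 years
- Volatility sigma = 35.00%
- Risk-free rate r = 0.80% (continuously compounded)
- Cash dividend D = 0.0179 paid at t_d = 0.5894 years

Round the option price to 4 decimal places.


PV(D) = D * exp(-r * t_d) = 0.0179 * 0.99529590 = 0.01781580
S_0' = S_0 - PV(D) = 0.8700 - 0.01781580 = 0.85218420
d1 = (ln(S_0'/K) + (r + sigma^2/2)*T) / (sigma*sqrt(T)) = 0.23801112
d2 = d1 - sigma*sqrt(T) = -0.25696363
exp(-rT) = 0.98412732
N(d1) = 0.59406376; N(d2) = 0.39860343
C = S_0' * N(d1) - K * exp(-rT) * N(d2) = 0.85218420 * 0.59406376 - 0.8700 * 0.98412732 * 0.39860343 = 0.1650

Answer: Price = 0.1650


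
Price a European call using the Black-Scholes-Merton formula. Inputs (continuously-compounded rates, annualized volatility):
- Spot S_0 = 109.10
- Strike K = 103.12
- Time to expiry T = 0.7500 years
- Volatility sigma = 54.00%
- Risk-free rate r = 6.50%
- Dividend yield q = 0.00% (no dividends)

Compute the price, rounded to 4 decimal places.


d1 = (ln(S/K) + (r - q + 0.5*sigma^2) * T) / (sigma * sqrt(T)) = 0.45861184
d2 = d1 - sigma * sqrt(T) = -0.00904187
exp(-rT) = 0.95241920; exp(-qT) = 1.00000000
C = S_0 * exp(-qT) * N(d1) - K * exp(-rT) * N(d2)
N(d1) = 0.67674354; N(d2) = 0.49639286
C = 109.1000 * 1.00000000 * 0.67674354 - 103.1200 * 0.95241920 * 0.49639286 = 25.0803

Answer: Price = 25.0803


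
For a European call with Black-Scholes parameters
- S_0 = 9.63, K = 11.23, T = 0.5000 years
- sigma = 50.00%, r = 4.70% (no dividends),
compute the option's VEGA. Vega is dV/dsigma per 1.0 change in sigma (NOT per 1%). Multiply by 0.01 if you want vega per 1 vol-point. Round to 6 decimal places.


Answer: Vega = 2.667215

Derivation:
d1 = -0.1915001941; d2 = -0.5450535847
phi(d1) = 0.3916938672; exp(-qT) = 1.0000000000; exp(-rT) = 0.9767739747
Vega = S * exp(-qT) * phi(d1) * sqrt(T) = 9.6300 * 1.0000000000 * 0.3916938672 * 0.7071067812 = 2.667215


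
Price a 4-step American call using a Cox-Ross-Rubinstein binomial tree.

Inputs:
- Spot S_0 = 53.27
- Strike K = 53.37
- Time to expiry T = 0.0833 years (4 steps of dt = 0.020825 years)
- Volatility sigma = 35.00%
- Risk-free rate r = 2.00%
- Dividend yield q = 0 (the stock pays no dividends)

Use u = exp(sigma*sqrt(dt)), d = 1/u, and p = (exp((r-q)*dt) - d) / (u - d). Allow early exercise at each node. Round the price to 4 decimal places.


dt = T/N = 0.020825
u = exp(sigma*sqrt(dt)) = 1.051805; d = 1/u = 0.950746
p = (exp((r-q)*dt) - d) / (u - d) = 0.491498
Discount per step: exp(-r*dt) = 0.999584
Stock lattice S(k, i) with i counting down-moves:
  k=0: S(0,0) = 53.2700
  k=1: S(1,0) = 56.0297; S(1,1) = 50.6463
  k=2: S(2,0) = 58.9323; S(2,1) = 53.2700; S(2,2) = 48.1517
  k=3: S(3,0) = 61.9853; S(3,1) = 56.0297; S(3,2) = 50.6463; S(3,3) = 45.7801
  k=4: S(4,0) = 65.1965; S(4,1) = 58.9323; S(4,2) = 53.2700; S(4,3) = 48.1517; S(4,4) = 43.5252
Terminal payoffs V(N, i) = max(S_T - K, 0):
  V(4,0) = 11.826481; V(4,1) = 5.562305; V(4,2) = 0.000000; V(4,3) = 0.000000; V(4,4) = 0.000000
Backward induction: V(k, i) = exp(-r*dt) * [p * V(k+1, i) + (1-p) * V(k+1, i+1)]; then take max(V_cont, immediate exercise) for American.
  V(3,0) = exp(-r*dt) * [p*11.826481 + (1-p)*5.562305] = 8.637536; exercise = 8.615312; V(3,0) = max -> 8.637536
  V(3,1) = exp(-r*dt) * [p*5.562305 + (1-p)*0.000000] = 2.732723; exercise = 2.659670; V(3,1) = max -> 2.732723
  V(3,2) = exp(-r*dt) * [p*0.000000 + (1-p)*0.000000] = 0.000000; exercise = 0.000000; V(3,2) = max -> 0.000000
  V(3,3) = exp(-r*dt) * [p*0.000000 + (1-p)*0.000000] = 0.000000; exercise = 0.000000; V(3,3) = max -> 0.000000
  V(2,0) = exp(-r*dt) * [p*8.637536 + (1-p)*2.732723] = 5.632579; exercise = 5.562305; V(2,0) = max -> 5.632579
  V(2,1) = exp(-r*dt) * [p*2.732723 + (1-p)*0.000000] = 1.342568; exercise = 0.000000; V(2,1) = max -> 1.342568
  V(2,2) = exp(-r*dt) * [p*0.000000 + (1-p)*0.000000] = 0.000000; exercise = 0.000000; V(2,2) = max -> 0.000000
  V(1,0) = exp(-r*dt) * [p*5.632579 + (1-p)*1.342568] = 3.449662; exercise = 2.659670; V(1,0) = max -> 3.449662
  V(1,1) = exp(-r*dt) * [p*1.342568 + (1-p)*0.000000] = 0.659595; exercise = 0.000000; V(1,1) = max -> 0.659595
  V(0,0) = exp(-r*dt) * [p*3.449662 + (1-p)*0.659595] = 2.030061; exercise = 0.000000; V(0,0) = max -> 2.030061

Answer: Price = V(0,0) = 2.0301


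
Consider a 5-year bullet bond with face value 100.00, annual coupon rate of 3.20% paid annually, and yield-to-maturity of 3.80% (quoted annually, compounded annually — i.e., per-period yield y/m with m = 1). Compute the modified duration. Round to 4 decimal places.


Answer: Modified duration = 4.5227

Derivation:
Coupon per period c = face * coupon_rate / m = 3.200000
Periods per year m = 1; per-period yield y/m = 0.038000
Number of cashflows N = 5
Cashflows (t years, CF_t, discount factor 1/(1+y/m)^(m*t), PV):
  t = 1.0000: CF_t = 3.200000, DF = 0.963391, PV = 3.082852
  t = 2.0000: CF_t = 3.200000, DF = 0.928122, PV = 2.969992
  t = 3.0000: CF_t = 3.200000, DF = 0.894145, PV = 2.861264
  t = 4.0000: CF_t = 3.200000, DF = 0.861411, PV = 2.756516
  t = 5.0000: CF_t = 103.200000, DF = 0.829876, PV = 85.643209
Price P = sum_t PV_t = 97.313832
First compute Macaulay numerator sum_t t * PV_t:
  t * PV_t at t = 1.0000: 3.082852
  t * PV_t at t = 2.0000: 5.939984
  t * PV_t at t = 3.0000: 8.583792
  t * PV_t at t = 4.0000: 11.026065
  t * PV_t at t = 5.0000: 428.216043
Macaulay duration D = 456.848736 / 97.313832 = 4.694592
Modified duration = D / (1 + y/m) = 4.694592 / (1 + 0.038000) = 4.522728


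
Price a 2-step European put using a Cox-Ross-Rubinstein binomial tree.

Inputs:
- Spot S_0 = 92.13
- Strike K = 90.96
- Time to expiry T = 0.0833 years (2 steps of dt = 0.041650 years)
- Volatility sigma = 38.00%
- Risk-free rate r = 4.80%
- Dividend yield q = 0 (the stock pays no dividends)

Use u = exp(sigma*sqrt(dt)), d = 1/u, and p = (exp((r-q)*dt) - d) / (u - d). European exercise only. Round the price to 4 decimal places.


dt = T/N = 0.041650
u = exp(sigma*sqrt(dt)) = 1.080638; d = 1/u = 0.925379
p = (exp((r-q)*dt) - d) / (u - d) = 0.493511
Discount per step: exp(-r*dt) = 0.998003
Stock lattice S(k, i) with i counting down-moves:
  k=0: S(0,0) = 92.1300
  k=1: S(1,0) = 99.5592; S(1,1) = 85.2552
  k=2: S(2,0) = 107.5874; S(2,1) = 92.1300; S(2,2) = 78.8934
Terminal payoffs V(N, i) = max(K - S_T, 0):
  V(2,0) = 0.000000; V(2,1) = 0.000000; V(2,2) = 12.066621
Backward induction: V(k, i) = exp(-r*dt) * [p * V(k+1, i) + (1-p) * V(k+1, i+1)].
  V(1,0) = exp(-r*dt) * [p*0.000000 + (1-p)*0.000000] = 0.000000
  V(1,1) = exp(-r*dt) * [p*0.000000 + (1-p)*12.066621] = 6.099402
  V(0,0) = exp(-r*dt) * [p*0.000000 + (1-p)*6.099402] = 3.083109

Answer: Price = V(0,0) = 3.0831


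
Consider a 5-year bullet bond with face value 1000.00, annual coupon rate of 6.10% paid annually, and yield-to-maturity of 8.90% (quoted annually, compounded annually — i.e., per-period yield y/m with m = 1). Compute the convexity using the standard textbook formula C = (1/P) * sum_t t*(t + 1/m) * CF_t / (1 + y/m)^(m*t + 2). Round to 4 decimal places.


Answer: Convexity = 21.4283

Derivation:
Coupon per period c = face * coupon_rate / m = 61.000000
Periods per year m = 1; per-period yield y/m = 0.089000
Number of cashflows N = 5
Cashflows (t years, CF_t, discount factor 1/(1+y/m)^(m*t), PV):
  t = 1.0000: CF_t = 61.000000, DF = 0.918274, PV = 56.014692
  t = 2.0000: CF_t = 61.000000, DF = 0.843226, PV = 51.436816
  t = 3.0000: CF_t = 61.000000, DF = 0.774313, PV = 47.233072
  t = 4.0000: CF_t = 61.000000, DF = 0.711031, PV = 43.372886
  t = 5.0000: CF_t = 1061.000000, DF = 0.652921, PV = 692.749124
Price P = sum_t PV_t = 890.806590
Convexity numerator sum_t t*(t + 1/m) * CF_t / (1+y/m)^(m*t + 2):
  t = 1.0000: term = 94.466145
  t = 2.0000: term = 260.237313
  t = 3.0000: term = 477.938133
  t = 4.0000: term = 731.463319
  t = 5.0000: term = 17524.332323
Convexity = (1/P) * sum = 19088.437232 / 890.806590 = 21.428262


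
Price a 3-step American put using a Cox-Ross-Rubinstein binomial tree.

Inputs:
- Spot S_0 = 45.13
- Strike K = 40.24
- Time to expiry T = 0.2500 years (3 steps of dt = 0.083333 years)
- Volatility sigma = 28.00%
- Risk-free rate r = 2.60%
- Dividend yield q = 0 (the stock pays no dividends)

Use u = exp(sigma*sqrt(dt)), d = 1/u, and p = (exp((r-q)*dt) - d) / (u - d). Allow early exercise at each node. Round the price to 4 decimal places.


dt = T/N = 0.083333
u = exp(sigma*sqrt(dt)) = 1.084186; d = 1/u = 0.922351
p = (exp((r-q)*dt) - d) / (u - d) = 0.493206
Discount per step: exp(-r*dt) = 0.997836
Stock lattice S(k, i) with i counting down-moves:
  k=0: S(0,0) = 45.1300
  k=1: S(1,0) = 48.9293; S(1,1) = 41.6257
  k=2: S(2,0) = 53.0484; S(2,1) = 45.1300; S(2,2) = 38.3935
  k=3: S(3,0) = 57.5143; S(3,1) = 48.9293; S(3,2) = 41.6257; S(3,3) = 35.4123
Terminal payoffs V(N, i) = max(K - S_T, 0):
  V(3,0) = 0.000000; V(3,1) = 0.000000; V(3,2) = 0.000000; V(3,3) = 4.827669
Backward induction: V(k, i) = exp(-r*dt) * [p * V(k+1, i) + (1-p) * V(k+1, i+1)]; then take max(V_cont, immediate exercise) for American.
  V(2,0) = exp(-r*dt) * [p*0.000000 + (1-p)*0.000000] = 0.000000; exercise = 0.000000; V(2,0) = max -> 0.000000
  V(2,1) = exp(-r*dt) * [p*0.000000 + (1-p)*0.000000] = 0.000000; exercise = 0.000000; V(2,1) = max -> 0.000000
  V(2,2) = exp(-r*dt) * [p*0.000000 + (1-p)*4.827669] = 2.441336; exercise = 1.846463; V(2,2) = max -> 2.441336
  V(1,0) = exp(-r*dt) * [p*0.000000 + (1-p)*0.000000] = 0.000000; exercise = 0.000000; V(1,0) = max -> 0.000000
  V(1,1) = exp(-r*dt) * [p*0.000000 + (1-p)*2.441336] = 1.234576; exercise = 0.000000; V(1,1) = max -> 1.234576
  V(0,0) = exp(-r*dt) * [p*0.000000 + (1-p)*1.234576] = 0.624321; exercise = 0.000000; V(0,0) = max -> 0.624321

Answer: Price = V(0,0) = 0.6243


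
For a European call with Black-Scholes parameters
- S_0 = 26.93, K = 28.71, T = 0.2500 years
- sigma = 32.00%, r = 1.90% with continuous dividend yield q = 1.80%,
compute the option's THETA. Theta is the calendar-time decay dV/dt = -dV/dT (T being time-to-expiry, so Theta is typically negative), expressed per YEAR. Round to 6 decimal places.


Answer: Theta = -3.243912

Derivation:
d1 = -0.3184661707; d2 = -0.4784661707
phi(d1) = 0.3792161635; exp(-qT) = 0.9955101098; exp(-rT) = 0.9952612634
Theta = -S*exp(-qT)*phi(d1)*sigma/(2*sqrt(T)) - r*K*exp(-rT)*N(d2) + q*S*exp(-qT)*N(d1)
N(d1) = 0.3750656759; N(d2) = 0.3161592233; sqrt(T) = 0.5000000000
Term 1 = -26.9300 * 0.9955101098 * 0.3792161635 * 0.3200 / (2 * 0.5000000000) = -3.2532605493
Term 2 = -0.0190 * 28.7100 * 0.9952612634 * 0.3161592233 = -0.1716444442
Term 3 = 0.0180 * 26.9300 * 0.9955101098 * 0.3750656759 = 0.1809930318
Theta = -3.2532605493 + (-0.1716444442) + (0.1809930318) = -3.243912


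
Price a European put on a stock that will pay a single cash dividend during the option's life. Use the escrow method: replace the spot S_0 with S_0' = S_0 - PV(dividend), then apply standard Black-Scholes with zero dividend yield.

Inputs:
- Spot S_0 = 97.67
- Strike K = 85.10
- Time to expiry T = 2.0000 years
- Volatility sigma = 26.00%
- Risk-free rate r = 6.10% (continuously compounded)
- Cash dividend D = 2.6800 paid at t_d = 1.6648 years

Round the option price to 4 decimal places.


PV(D) = D * exp(-r * t_d) = 2.6800 * 0.90343348 = 2.42120172
S_0' = S_0 - PV(D) = 97.6700 - 2.42120172 = 95.24879828
d1 = (ln(S_0'/K) + (r + sigma^2/2)*T) / (sigma*sqrt(T)) = 0.82205341
d2 = d1 - sigma*sqrt(T) = 0.45435789
exp(-rT) = 0.88514837
N(-d1) = 0.20552325; N(-d2) = 0.32478563
P = K * exp(-rT) * N(-d2) - S_0' * N(-d1) = 85.1000 * 0.88514837 * 0.32478563 - 95.24879828 * 0.20552325 = 4.8890

Answer: Price = 4.8890


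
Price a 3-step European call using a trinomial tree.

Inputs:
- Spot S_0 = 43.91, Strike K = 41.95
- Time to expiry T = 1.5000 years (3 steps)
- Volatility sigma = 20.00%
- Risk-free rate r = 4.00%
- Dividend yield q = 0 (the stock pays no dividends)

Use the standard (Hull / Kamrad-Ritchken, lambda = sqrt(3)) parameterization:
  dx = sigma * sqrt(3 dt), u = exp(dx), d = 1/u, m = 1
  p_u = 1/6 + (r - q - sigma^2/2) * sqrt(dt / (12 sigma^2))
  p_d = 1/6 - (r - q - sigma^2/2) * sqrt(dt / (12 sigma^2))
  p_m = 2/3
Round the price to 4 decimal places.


dt = T/N = 0.500000; dx = sigma*sqrt(3*dt) = 0.244949
u = exp(dx) = 1.277556; d = 1/u = 0.782744
p_u = 0.187079, p_m = 0.666667, p_d = 0.146254
Discount per step: exp(-r*dt) = 0.980199
Stock lattice S(k, j) with j the centered position index:
  k=0: S(0,+0) = 43.9100
  k=1: S(1,-1) = 34.3703; S(1,+0) = 43.9100; S(1,+1) = 56.0975
  k=2: S(2,-2) = 26.9032; S(2,-1) = 34.3703; S(2,+0) = 43.9100; S(2,+1) = 56.0975; S(2,+2) = 71.6677
  k=3: S(3,-3) = 21.0583; S(3,-2) = 26.9032; S(3,-1) = 34.3703; S(3,+0) = 43.9100; S(3,+1) = 56.0975; S(3,+2) = 71.6677; S(3,+3) = 91.5595
Terminal payoffs V(N, j) = max(S_T - K, 0):
  V(3,-3) = 0.000000; V(3,-2) = 0.000000; V(3,-1) = 0.000000; V(3,+0) = 1.960000; V(3,+1) = 14.147489; V(3,+2) = 29.717691; V(3,+3) = 49.609498
Backward induction: V(k, j) = exp(-r*dt) * [p_u * V(k+1, j+1) + p_m * V(k+1, j) + p_d * V(k+1, j-1)]
  V(2,-2) = exp(-r*dt) * [p_u*0.000000 + p_m*0.000000 + p_d*0.000000] = 0.000000
  V(2,-1) = exp(-r*dt) * [p_u*1.960000 + p_m*0.000000 + p_d*0.000000] = 0.359414
  V(2,+0) = exp(-r*dt) * [p_u*14.147489 + p_m*1.960000 + p_d*0.000000] = 3.875084
  V(2,+1) = exp(-r*dt) * [p_u*29.717691 + p_m*14.147489 + p_d*1.960000] = 14.975354
  V(2,+2) = exp(-r*dt) * [p_u*49.609498 + p_m*29.717691 + p_d*14.147489] = 30.544778
  V(1,-1) = exp(-r*dt) * [p_u*3.875084 + p_m*0.359414 + p_d*0.000000] = 0.945457
  V(1,+0) = exp(-r*dt) * [p_u*14.975354 + p_m*3.875084 + p_d*0.359414] = 5.329860
  V(1,+1) = exp(-r*dt) * [p_u*30.544778 + p_m*14.975354 + p_d*3.875084] = 15.942545
  V(0,+0) = exp(-r*dt) * [p_u*15.942545 + p_m*5.329860 + p_d*0.945457] = 6.541879

Answer: Price = V(0,0) = 6.5419


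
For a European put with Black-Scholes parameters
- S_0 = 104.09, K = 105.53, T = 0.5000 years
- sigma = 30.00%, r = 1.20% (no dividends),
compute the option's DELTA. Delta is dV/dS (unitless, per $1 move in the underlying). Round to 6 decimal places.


Answer: Delta = -0.472263

Derivation:
d1 = 0.0695823094; d2 = -0.1425497250
phi(d1) = 0.3979776695; exp(-qT) = 1.0000000000; exp(-rT) = 0.9940179641
N(-d1) = 0.4722630589
Delta = -exp(-qT) * N(-d1) = -1.0000000000 * 0.4722630589 = -0.472263


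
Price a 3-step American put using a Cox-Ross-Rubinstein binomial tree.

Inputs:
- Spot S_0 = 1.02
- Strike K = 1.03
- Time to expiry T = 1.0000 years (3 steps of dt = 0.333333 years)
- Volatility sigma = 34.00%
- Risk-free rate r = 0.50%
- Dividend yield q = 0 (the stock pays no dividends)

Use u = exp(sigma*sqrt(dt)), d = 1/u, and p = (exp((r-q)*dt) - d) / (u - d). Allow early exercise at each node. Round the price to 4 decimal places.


Answer: Price = V(0,0) = 0.1525

Derivation:
dt = T/N = 0.333333
u = exp(sigma*sqrt(dt)) = 1.216891; d = 1/u = 0.821766
p = (exp((r-q)*dt) - d) / (u - d) = 0.455304
Discount per step: exp(-r*dt) = 0.998335
Stock lattice S(k, i) with i counting down-moves:
  k=0: S(0,0) = 1.0200
  k=1: S(1,0) = 1.2412; S(1,1) = 0.8382
  k=2: S(2,0) = 1.5104; S(2,1) = 1.0200; S(2,2) = 0.6888
  k=3: S(3,0) = 1.8380; S(3,1) = 1.2412; S(3,2) = 0.8382; S(3,3) = 0.5660
Terminal payoffs V(N, i) = max(K - S_T, 0):
  V(3,0) = 0.000000; V(3,1) = 0.000000; V(3,2) = 0.191798; V(3,3) = 0.463962
Backward induction: V(k, i) = exp(-r*dt) * [p * V(k+1, i) + (1-p) * V(k+1, i+1)]; then take max(V_cont, immediate exercise) for American.
  V(2,0) = exp(-r*dt) * [p*0.000000 + (1-p)*0.000000] = 0.000000; exercise = 0.000000; V(2,0) = max -> 0.000000
  V(2,1) = exp(-r*dt) * [p*0.000000 + (1-p)*0.191798] = 0.104298; exercise = 0.010000; V(2,1) = max -> 0.104298
  V(2,2) = exp(-r*dt) * [p*0.191798 + (1-p)*0.463962] = 0.339479; exercise = 0.341194; V(2,2) = max -> 0.341194
  V(1,0) = exp(-r*dt) * [p*0.000000 + (1-p)*0.104298] = 0.056716; exercise = 0.000000; V(1,0) = max -> 0.056716
  V(1,1) = exp(-r*dt) * [p*0.104298 + (1-p)*0.341194] = 0.232946; exercise = 0.191798; V(1,1) = max -> 0.232946
  V(0,0) = exp(-r*dt) * [p*0.056716 + (1-p)*0.232946] = 0.152453; exercise = 0.010000; V(0,0) = max -> 0.152453


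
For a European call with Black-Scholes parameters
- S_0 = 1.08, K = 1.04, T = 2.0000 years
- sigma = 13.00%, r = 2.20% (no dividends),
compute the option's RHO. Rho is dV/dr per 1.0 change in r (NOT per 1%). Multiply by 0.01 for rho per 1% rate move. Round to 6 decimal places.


Answer: Rho = 1.269593

Derivation:
d1 = 0.5365326524; d2 = 0.3526848893
phi(d1) = 0.3454621557; exp(-qT) = 1.0000000000; exp(-rT) = 0.9569539575
N(d2) = 0.6378376555
Rho = K*T*exp(-rT)*N(d2) = 1.0400 * 2.0000 * 0.9569539575 * 0.6378376555 = 1.269593


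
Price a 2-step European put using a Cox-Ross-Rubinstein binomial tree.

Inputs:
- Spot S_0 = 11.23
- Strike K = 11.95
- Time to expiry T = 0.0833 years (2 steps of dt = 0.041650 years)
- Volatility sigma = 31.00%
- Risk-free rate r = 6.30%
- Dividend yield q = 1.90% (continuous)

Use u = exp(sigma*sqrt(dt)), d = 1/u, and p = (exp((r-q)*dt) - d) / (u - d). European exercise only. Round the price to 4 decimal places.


Answer: Price = V(0,0) = 0.8718

Derivation:
dt = T/N = 0.041650
u = exp(sigma*sqrt(dt)) = 1.065310; d = 1/u = 0.938694
p = (exp((r-q)*dt) - d) / (u - d) = 0.498676
Discount per step: exp(-r*dt) = 0.997379
Stock lattice S(k, i) with i counting down-moves:
  k=0: S(0,0) = 11.2300
  k=1: S(1,0) = 11.9634; S(1,1) = 10.5415
  k=2: S(2,0) = 12.7448; S(2,1) = 11.2300; S(2,2) = 9.8953
Terminal payoffs V(N, i) = max(K - S_T, 0):
  V(2,0) = 0.000000; V(2,1) = 0.720000; V(2,2) = 2.054728
Backward induction: V(k, i) = exp(-r*dt) * [p * V(k+1, i) + (1-p) * V(k+1, i+1)].
  V(1,0) = exp(-r*dt) * [p*0.000000 + (1-p)*0.720000] = 0.360008
  V(1,1) = exp(-r*dt) * [p*0.720000 + (1-p)*2.054728] = 1.385491
  V(0,0) = exp(-r*dt) * [p*0.360008 + (1-p)*1.385491] = 0.871817


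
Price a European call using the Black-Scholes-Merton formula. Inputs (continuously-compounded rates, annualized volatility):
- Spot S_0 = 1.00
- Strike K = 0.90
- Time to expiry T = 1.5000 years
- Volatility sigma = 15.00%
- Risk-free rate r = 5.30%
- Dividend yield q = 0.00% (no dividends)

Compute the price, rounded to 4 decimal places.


d1 = (ln(S/K) + (r - q + 0.5*sigma^2) * T) / (sigma * sqrt(T)) = 1.09810906
d2 = d1 - sigma * sqrt(T) = 0.91439733
exp(-rT) = 0.92357802; exp(-qT) = 1.00000000
C = S_0 * exp(-qT) * N(d1) - K * exp(-rT) * N(d2)
N(d1) = 0.86392156; N(d2) = 0.81974595
C = 1.0000 * 1.00000000 * 0.86392156 - 0.9000 * 0.92357802 * 0.81974595 = 0.1825

Answer: Price = 0.1825


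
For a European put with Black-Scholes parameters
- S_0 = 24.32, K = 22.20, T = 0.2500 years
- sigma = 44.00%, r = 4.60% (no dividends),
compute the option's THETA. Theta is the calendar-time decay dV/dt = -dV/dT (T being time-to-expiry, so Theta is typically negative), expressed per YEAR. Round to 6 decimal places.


Answer: Theta = -3.250641

Derivation:
d1 = 0.5768489465; d2 = 0.3568489465
phi(d1) = 0.3377950641; exp(-qT) = 1.0000000000; exp(-rT) = 0.9885658722
Theta = -S*exp(-qT)*phi(d1)*sigma/(2*sqrt(T)) + r*K*exp(-rT)*N(-d2) - q*S*exp(-qT)*N(-d1)
N(-d1) = 0.2820207507; N(-d2) = 0.3606024457; sqrt(T) = 0.5000000000
Term 1 = -24.3200 * 1.0000000000 * 0.3377950641 * 0.4400 / (2 * 0.5000000000) = -3.6146774219
Term 2 = 0.0460 * 22.2000 * 0.9885658722 * 0.3606024457 = 0.3640366318
Term 3 = 0 (no dividend yield, q = 0)
Theta = -3.6146774219 + (0.3640366318) + (0.0000000000) = -3.250641


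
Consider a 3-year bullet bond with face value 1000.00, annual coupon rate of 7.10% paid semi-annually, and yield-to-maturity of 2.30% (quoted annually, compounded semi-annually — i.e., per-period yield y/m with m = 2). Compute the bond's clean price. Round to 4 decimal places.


Coupon per period c = face * coupon_rate / m = 35.500000
Periods per year m = 2; per-period yield y/m = 0.011500
Number of cashflows N = 6
Cashflows (t years, CF_t, discount factor 1/(1+y/m)^(m*t), PV):
  t = 0.5000: CF_t = 35.500000, DF = 0.988631, PV = 35.096391
  t = 1.0000: CF_t = 35.500000, DF = 0.977391, PV = 34.697372
  t = 1.5000: CF_t = 35.500000, DF = 0.966279, PV = 34.302889
  t = 2.0000: CF_t = 35.500000, DF = 0.955293, PV = 33.912890
  t = 2.5000: CF_t = 35.500000, DF = 0.944432, PV = 33.527326
  t = 3.0000: CF_t = 1035.500000, DF = 0.933694, PV = 966.840380
Price P = sum_t PV_t = 1138.377248

Answer: Price = 1138.3772


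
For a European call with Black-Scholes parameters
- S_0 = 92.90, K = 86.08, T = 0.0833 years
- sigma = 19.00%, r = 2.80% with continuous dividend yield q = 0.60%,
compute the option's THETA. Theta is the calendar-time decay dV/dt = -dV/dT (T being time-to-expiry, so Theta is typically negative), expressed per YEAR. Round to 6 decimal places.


d1 = 1.4512513820; d2 = 1.3964140772
phi(d1) = 0.1391776896; exp(-qT) = 0.9995003249; exp(-rT) = 0.9976703179
Theta = -S*exp(-qT)*phi(d1)*sigma/(2*sqrt(T)) - r*K*exp(-rT)*N(d2) + q*S*exp(-qT)*N(d1)
N(d1) = 0.9266450630; N(d2) = 0.9187050808; sqrt(T) = 0.2886173938
Term 1 = -92.9000 * 0.9995003249 * 0.1391776896 * 0.1900 / (2 * 0.2886173938) = -4.2537247188
Term 2 = -0.0280 * 86.0800 * 0.9976703179 * 0.9187050808 = -2.2091411195
Term 3 = 0.0060 * 92.9000 * 0.9995003249 * 0.9266450630 = 0.5162538700
Theta = -4.2537247188 + (-2.2091411195) + (0.5162538700) = -5.946612

Answer: Theta = -5.946612


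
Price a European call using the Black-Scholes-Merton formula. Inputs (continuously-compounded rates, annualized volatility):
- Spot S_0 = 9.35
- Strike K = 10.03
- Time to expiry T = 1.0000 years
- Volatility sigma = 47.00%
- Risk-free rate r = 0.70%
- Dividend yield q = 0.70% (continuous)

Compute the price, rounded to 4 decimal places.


Answer: Price = 1.4697

Derivation:
d1 = (ln(S/K) + (r - q + 0.5*sigma^2) * T) / (sigma * sqrt(T)) = 0.08562924
d2 = d1 - sigma * sqrt(T) = -0.38437076
exp(-rT) = 0.99302444; exp(-qT) = 0.99302444
C = S_0 * exp(-qT) * N(d1) - K * exp(-rT) * N(d2)
N(d1) = 0.53411942; N(d2) = 0.35035183
C = 9.3500 * 0.99302444 * 0.53411942 - 10.0300 * 0.99302444 * 0.35035183 = 1.4697


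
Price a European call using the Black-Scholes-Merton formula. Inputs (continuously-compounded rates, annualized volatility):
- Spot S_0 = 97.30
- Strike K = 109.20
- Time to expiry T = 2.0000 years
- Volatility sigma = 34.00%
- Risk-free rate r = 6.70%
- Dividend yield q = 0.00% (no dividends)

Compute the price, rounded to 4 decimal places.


d1 = (ln(S/K) + (r - q + 0.5*sigma^2) * T) / (sigma * sqrt(T)) = 0.27913649
d2 = d1 - sigma * sqrt(T) = -0.20169612
exp(-rT) = 0.87459006; exp(-qT) = 1.00000000
C = S_0 * exp(-qT) * N(d1) - K * exp(-rT) * N(d2)
N(d1) = 0.60992996; N(d2) = 0.42007715
C = 97.3000 * 1.00000000 * 0.60992996 - 109.2000 * 0.87459006 * 0.42007715 = 19.2266

Answer: Price = 19.2266


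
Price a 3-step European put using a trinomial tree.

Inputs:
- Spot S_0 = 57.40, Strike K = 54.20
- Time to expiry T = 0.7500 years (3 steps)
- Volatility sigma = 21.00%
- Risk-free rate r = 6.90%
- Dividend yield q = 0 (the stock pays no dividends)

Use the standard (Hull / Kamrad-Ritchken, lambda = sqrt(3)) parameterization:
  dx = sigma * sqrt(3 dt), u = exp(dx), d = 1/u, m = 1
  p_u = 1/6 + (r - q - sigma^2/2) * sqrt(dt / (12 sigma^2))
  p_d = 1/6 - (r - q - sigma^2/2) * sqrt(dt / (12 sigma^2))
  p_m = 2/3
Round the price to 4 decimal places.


Answer: Price = V(0,0) = 1.6835

Derivation:
dt = T/N = 0.250000; dx = sigma*sqrt(3*dt) = 0.181865
u = exp(dx) = 1.199453; d = 1/u = 0.833714
p_u = 0.198936, p_m = 0.666667, p_d = 0.134397
Discount per step: exp(-r*dt) = 0.982898
Stock lattice S(k, j) with j the centered position index:
  k=0: S(0,+0) = 57.4000
  k=1: S(1,-1) = 47.8552; S(1,+0) = 57.4000; S(1,+1) = 68.8486
  k=2: S(2,-2) = 39.8975; S(2,-1) = 47.8552; S(2,+0) = 57.4000; S(2,+1) = 68.8486; S(2,+2) = 82.5806
  k=3: S(3,-3) = 33.2631; S(3,-2) = 39.8975; S(3,-1) = 47.8552; S(3,+0) = 57.4000; S(3,+1) = 68.8486; S(3,+2) = 82.5806; S(3,+3) = 99.0515
Terminal payoffs V(N, j) = max(K - S_T, 0):
  V(3,-3) = 20.936912; V(3,-2) = 14.302501; V(3,-1) = 6.344839; V(3,+0) = 0.000000; V(3,+1) = 0.000000; V(3,+2) = 0.000000; V(3,+3) = 0.000000
Backward induction: V(k, j) = exp(-r*dt) * [p_u * V(k+1, j+1) + p_m * V(k+1, j) + p_d * V(k+1, j-1)]
  V(2,-2) = exp(-r*dt) * [p_u*6.344839 + p_m*14.302501 + p_d*20.936912] = 13.378299
  V(2,-1) = exp(-r*dt) * [p_u*0.000000 + p_m*6.344839 + p_d*14.302501] = 6.046891
  V(2,+0) = exp(-r*dt) * [p_u*0.000000 + p_m*0.000000 + p_d*6.344839] = 0.838143
  V(2,+1) = exp(-r*dt) * [p_u*0.000000 + p_m*0.000000 + p_d*0.000000] = 0.000000
  V(2,+2) = exp(-r*dt) * [p_u*0.000000 + p_m*0.000000 + p_d*0.000000] = 0.000000
  V(1,-1) = exp(-r*dt) * [p_u*0.838143 + p_m*6.046891 + p_d*13.378299] = 5.893456
  V(1,+0) = exp(-r*dt) * [p_u*0.000000 + p_m*0.838143 + p_d*6.046891] = 1.347991
  V(1,+1) = exp(-r*dt) * [p_u*0.000000 + p_m*0.000000 + p_d*0.838143] = 0.110717
  V(0,+0) = exp(-r*dt) * [p_u*0.110717 + p_m*1.347991 + p_d*5.893456] = 1.683457


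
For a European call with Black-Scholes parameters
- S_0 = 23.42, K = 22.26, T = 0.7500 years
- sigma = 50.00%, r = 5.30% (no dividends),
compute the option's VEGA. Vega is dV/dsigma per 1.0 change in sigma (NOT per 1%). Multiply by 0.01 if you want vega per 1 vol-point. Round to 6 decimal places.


Answer: Vega = 7.390789

Derivation:
d1 = 0.4256203375; d2 = -0.0073923644
phi(d1) = 0.3643957163; exp(-qT) = 1.0000000000; exp(-rT) = 0.9610296665
Vega = S * exp(-qT) * phi(d1) * sqrt(T) = 23.4200 * 1.0000000000 * 0.3643957163 * 0.8660254038 = 7.390789


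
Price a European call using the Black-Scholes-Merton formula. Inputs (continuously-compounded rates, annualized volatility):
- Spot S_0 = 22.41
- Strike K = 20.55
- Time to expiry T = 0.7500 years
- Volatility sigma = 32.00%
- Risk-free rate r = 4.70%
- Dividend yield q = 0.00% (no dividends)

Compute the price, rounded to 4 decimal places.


Answer: Price = 3.8338

Derivation:
d1 = (ln(S/K) + (r - q + 0.5*sigma^2) * T) / (sigma * sqrt(T)) = 0.57841962
d2 = d1 - sigma * sqrt(T) = 0.30129149
exp(-rT) = 0.96536405; exp(-qT) = 1.00000000
C = S_0 * exp(-qT) * N(d1) - K * exp(-rT) * N(d2)
N(d1) = 0.71850957; N(d2) = 0.61840389
C = 22.4100 * 1.00000000 * 0.71850957 - 20.5500 * 0.96536405 * 0.61840389 = 3.8338


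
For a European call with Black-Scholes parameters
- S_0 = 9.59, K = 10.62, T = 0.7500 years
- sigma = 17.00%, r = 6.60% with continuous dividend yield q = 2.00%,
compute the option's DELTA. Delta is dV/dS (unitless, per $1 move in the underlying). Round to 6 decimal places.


Answer: Delta = 0.344908

Derivation:
d1 = -0.3849950025; d2 = -0.5322193211
phi(d1) = 0.3704454387; exp(-qT) = 0.9851119396; exp(-rT) = 0.9517051581
N(d1) = 0.3501205591
Delta = exp(-qT) * N(d1) = 0.9851119396 * 0.3501205591 = 0.344908


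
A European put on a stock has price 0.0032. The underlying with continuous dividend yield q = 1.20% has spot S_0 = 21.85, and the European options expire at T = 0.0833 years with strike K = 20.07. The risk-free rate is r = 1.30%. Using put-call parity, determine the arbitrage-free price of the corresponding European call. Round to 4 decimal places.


Put-call parity: C - P = S_0 * exp(-qT) - K * exp(-rT).
S_0 * exp(-qT) = 21.8500 * 0.99900090 = 21.82816965
K * exp(-rT) = 20.0700 * 0.99891769 = 20.04827796
C = P + S*exp(-qT) - K*exp(-rT)
C = 0.0032 + 21.82816965 - 20.04827796 = 1.7831

Answer: Call price = 1.7831


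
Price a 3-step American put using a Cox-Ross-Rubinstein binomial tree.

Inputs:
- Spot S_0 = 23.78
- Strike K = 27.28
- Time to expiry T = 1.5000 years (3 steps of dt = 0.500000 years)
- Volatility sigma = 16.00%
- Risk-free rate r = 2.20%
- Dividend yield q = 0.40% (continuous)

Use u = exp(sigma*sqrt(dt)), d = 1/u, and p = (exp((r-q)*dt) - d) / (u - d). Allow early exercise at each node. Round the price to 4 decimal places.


Answer: Price = V(0,0) = 3.8555

Derivation:
dt = T/N = 0.500000
u = exp(sigma*sqrt(dt)) = 1.119785; d = 1/u = 0.893028
p = (exp((r-q)*dt) - d) / (u - d) = 0.511615
Discount per step: exp(-r*dt) = 0.989060
Stock lattice S(k, i) with i counting down-moves:
  k=0: S(0,0) = 23.7800
  k=1: S(1,0) = 26.6285; S(1,1) = 21.2362
  k=2: S(2,0) = 29.8182; S(2,1) = 23.7800; S(2,2) = 18.9645
  k=3: S(3,0) = 33.3900; S(3,1) = 26.6285; S(3,2) = 21.2362; S(3,3) = 16.9359
Terminal payoffs V(N, i) = max(K - S_T, 0):
  V(3,0) = 0.000000; V(3,1) = 0.651503; V(3,2) = 6.043789; V(3,3) = 10.344134
Backward induction: V(k, i) = exp(-r*dt) * [p * V(k+1, i) + (1-p) * V(k+1, i+1)]; then take max(V_cont, immediate exercise) for American.
  V(2,0) = exp(-r*dt) * [p*0.000000 + (1-p)*0.651503] = 0.314703; exercise = 0.000000; V(2,0) = max -> 0.314703
  V(2,1) = exp(-r*dt) * [p*0.651503 + (1-p)*6.043789] = 3.249077; exercise = 3.500000; V(2,1) = max -> 3.500000
  V(2,2) = exp(-r*dt) * [p*6.043789 + (1-p)*10.344134] = 8.054919; exercise = 8.315464; V(2,2) = max -> 8.315464
  V(1,0) = exp(-r*dt) * [p*0.314703 + (1-p)*3.500000] = 1.849893; exercise = 0.651503; V(1,0) = max -> 1.849893
  V(1,1) = exp(-r*dt) * [p*3.500000 + (1-p)*8.315464] = 5.787783; exercise = 6.043789; V(1,1) = max -> 6.043789
  V(0,0) = exp(-r*dt) * [p*1.849893 + (1-p)*6.043789] = 3.855484; exercise = 3.500000; V(0,0) = max -> 3.855484


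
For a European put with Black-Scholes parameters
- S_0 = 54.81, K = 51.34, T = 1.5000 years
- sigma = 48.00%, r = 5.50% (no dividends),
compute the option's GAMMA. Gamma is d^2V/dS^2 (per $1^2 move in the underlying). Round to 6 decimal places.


d1 = 0.5455260028; d2 = -0.0423515354
phi(d1) = 0.3437853348; exp(-qT) = 1.0000000000; exp(-rT) = 0.9208114379
Gamma = exp(-qT) * phi(d1) / (S * sigma * sqrt(T)) = 1.0000000000 * 0.3437853348 / (54.8100 * 0.4800 * 1.2247448714) = 0.010669

Answer: Gamma = 0.010669


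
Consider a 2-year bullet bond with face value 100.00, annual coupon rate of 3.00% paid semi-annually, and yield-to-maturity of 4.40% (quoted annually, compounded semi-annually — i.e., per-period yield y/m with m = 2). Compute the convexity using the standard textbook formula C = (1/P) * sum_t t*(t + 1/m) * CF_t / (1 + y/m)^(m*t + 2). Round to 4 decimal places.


Answer: Convexity = 4.6450

Derivation:
Coupon per period c = face * coupon_rate / m = 1.500000
Periods per year m = 2; per-period yield y/m = 0.022000
Number of cashflows N = 4
Cashflows (t years, CF_t, discount factor 1/(1+y/m)^(m*t), PV):
  t = 0.5000: CF_t = 1.500000, DF = 0.978474, PV = 1.467710
  t = 1.0000: CF_t = 1.500000, DF = 0.957411, PV = 1.436116
  t = 1.5000: CF_t = 1.500000, DF = 0.936801, PV = 1.405201
  t = 2.0000: CF_t = 101.500000, DF = 0.916635, PV = 93.038448
Price P = sum_t PV_t = 97.347476
Convexity numerator sum_t t*(t + 1/m) * CF_t / (1+y/m)^(m*t + 2):
  t = 0.5000: term = 0.702601
  t = 1.0000: term = 2.062429
  t = 1.5000: term = 4.036064
  t = 2.0000: term = 445.379960
Convexity = (1/P) * sum = 452.181053 / 97.347476 = 4.645021


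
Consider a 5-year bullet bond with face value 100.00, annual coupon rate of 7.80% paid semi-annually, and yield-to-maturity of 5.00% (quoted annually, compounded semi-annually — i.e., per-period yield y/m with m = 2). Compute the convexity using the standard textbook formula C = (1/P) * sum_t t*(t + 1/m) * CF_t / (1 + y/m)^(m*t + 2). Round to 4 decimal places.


Coupon per period c = face * coupon_rate / m = 3.900000
Periods per year m = 2; per-period yield y/m = 0.025000
Number of cashflows N = 10
Cashflows (t years, CF_t, discount factor 1/(1+y/m)^(m*t), PV):
  t = 0.5000: CF_t = 3.900000, DF = 0.975610, PV = 3.804878
  t = 1.0000: CF_t = 3.900000, DF = 0.951814, PV = 3.712076
  t = 1.5000: CF_t = 3.900000, DF = 0.928599, PV = 3.621538
  t = 2.0000: CF_t = 3.900000, DF = 0.905951, PV = 3.533208
  t = 2.5000: CF_t = 3.900000, DF = 0.883854, PV = 3.447032
  t = 3.0000: CF_t = 3.900000, DF = 0.862297, PV = 3.362958
  t = 3.5000: CF_t = 3.900000, DF = 0.841265, PV = 3.280934
  t = 4.0000: CF_t = 3.900000, DF = 0.820747, PV = 3.200912
  t = 4.5000: CF_t = 3.900000, DF = 0.800728, PV = 3.122841
  t = 5.0000: CF_t = 103.900000, DF = 0.781198, PV = 81.166514
Price P = sum_t PV_t = 112.252890
Convexity numerator sum_t t*(t + 1/m) * CF_t / (1+y/m)^(m*t + 2):
  t = 0.5000: term = 1.810769
  t = 1.0000: term = 5.299811
  t = 1.5000: term = 10.341095
  t = 2.0000: term = 16.814789
  t = 2.5000: term = 24.607008
  t = 3.0000: term = 33.609572
  t = 3.5000: term = 43.719769
  t = 4.0000: term = 54.840128
  t = 4.5000: term = 66.878205
  t = 5.0000: term = 2124.525053
Convexity = (1/P) * sum = 2382.446198 / 112.252890 = 21.223919

Answer: Convexity = 21.2239
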